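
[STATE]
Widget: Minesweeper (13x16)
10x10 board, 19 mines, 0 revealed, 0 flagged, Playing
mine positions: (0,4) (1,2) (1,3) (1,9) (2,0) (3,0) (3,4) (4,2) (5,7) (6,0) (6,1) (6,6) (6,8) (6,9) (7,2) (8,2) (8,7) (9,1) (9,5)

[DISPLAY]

■■■■■■■■■■   
■■■■■■■■■■   
■■■■■■■■■■   
■■■■■■■■■■   
■■■■■■■■■■   
■■■■■■■■■■   
■■■■■■■■■■   
■■■■■■■■■■   
■■■■■■■■■■   
■■■■■■■■■■   
             
             
             
             
             
             


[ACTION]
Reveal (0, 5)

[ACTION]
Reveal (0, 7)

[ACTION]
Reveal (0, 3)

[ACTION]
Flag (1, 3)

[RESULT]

■■■3■1  1■   
■■■⚑■1  1■   
■■■■■1  11   
■■■■■1       
■■■■■1111    
■■■■■■■■32   
■■■■■■■■■■   
■■■■■■■■■■   
■■■■■■■■■■   
■■■■■■■■■■   
             
             
             
             
             
             


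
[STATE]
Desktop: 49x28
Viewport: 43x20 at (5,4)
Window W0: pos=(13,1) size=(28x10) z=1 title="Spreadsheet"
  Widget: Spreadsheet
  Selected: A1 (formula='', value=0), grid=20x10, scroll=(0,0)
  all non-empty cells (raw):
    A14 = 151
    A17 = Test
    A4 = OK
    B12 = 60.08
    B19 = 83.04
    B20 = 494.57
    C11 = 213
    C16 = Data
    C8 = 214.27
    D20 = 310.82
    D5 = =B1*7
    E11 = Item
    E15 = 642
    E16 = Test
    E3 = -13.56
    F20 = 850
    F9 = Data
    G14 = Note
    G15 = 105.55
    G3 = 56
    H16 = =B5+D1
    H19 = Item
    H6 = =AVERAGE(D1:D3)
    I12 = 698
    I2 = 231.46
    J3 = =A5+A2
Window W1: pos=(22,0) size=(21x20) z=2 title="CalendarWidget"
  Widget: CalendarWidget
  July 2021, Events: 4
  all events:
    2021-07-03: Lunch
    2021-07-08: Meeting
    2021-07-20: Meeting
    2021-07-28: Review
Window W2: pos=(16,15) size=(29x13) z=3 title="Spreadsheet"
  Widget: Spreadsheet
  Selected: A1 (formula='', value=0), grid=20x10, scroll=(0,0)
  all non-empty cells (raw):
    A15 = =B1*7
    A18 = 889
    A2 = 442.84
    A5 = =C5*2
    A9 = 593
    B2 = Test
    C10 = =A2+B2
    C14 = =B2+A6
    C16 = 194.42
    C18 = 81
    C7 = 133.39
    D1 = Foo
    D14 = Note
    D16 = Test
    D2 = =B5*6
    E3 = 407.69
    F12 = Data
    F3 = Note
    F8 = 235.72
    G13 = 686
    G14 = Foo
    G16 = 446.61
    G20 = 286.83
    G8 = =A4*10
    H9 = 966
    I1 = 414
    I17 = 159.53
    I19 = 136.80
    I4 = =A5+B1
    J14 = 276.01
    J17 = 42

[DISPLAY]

        ┃A1:     ┃Mo Tu We Th Fr Sa S┃     
        ┃       A┃          1  2  3* ┃     
        ┃--------┃ 5  6  7  8*  9 10 ┃     
        ┃  1     ┃12 13 14 15 16 17 1┃     
        ┃  2     ┃19 20* 21 22 23 24 ┃     
        ┃  3     ┃26 27 28* 29 30 31 ┃     
        ┗━━━━━━━━┃                   ┃     
                 ┃                   ┃     
                 ┃                   ┃     
                 ┃                   ┃     
                 ┃                   ┃     
           ┏━━━━━━━━━━━━━━━━━━━━━━━━━━━┓   
           ┃ Spreadsheet               ┃   
           ┠───────────────────────────┨   
           ┃A1:                        ┃   
           ┃       A       B       C   ┃   
           ┃---------------------------┃   
           ┃  1      [0]       0       ┃   
           ┃  2   442.84Test           ┃   
           ┃  3        0       0       ┃   


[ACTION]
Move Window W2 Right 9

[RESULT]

        ┃A1:     ┃Mo Tu We Th Fr Sa S┃     
        ┃       A┃          1  2  3* ┃     
        ┃--------┃ 5  6  7  8*  9 10 ┃     
        ┃  1     ┃12 13 14 15 16 17 1┃     
        ┃  2     ┃19 20* 21 22 23 24 ┃     
        ┃  3     ┃26 27 28* 29 30 31 ┃     
        ┗━━━━━━━━┃                   ┃     
                 ┃                   ┃     
                 ┃                   ┃     
                 ┃                   ┃     
                 ┃                   ┃     
               ┏━━━━━━━━━━━━━━━━━━━━━━━━━━━
               ┃ Spreadsheet               
               ┠───────────────────────────
               ┃A1:                        
               ┃       A       B       C   
               ┃---------------------------
               ┃  1      [0]       0       
               ┃  2   442.84Test           
               ┃  3        0       0       


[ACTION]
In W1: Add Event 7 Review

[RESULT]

        ┃A1:     ┃Mo Tu We Th Fr Sa S┃     
        ┃       A┃          1  2  3* ┃     
        ┃--------┃ 5  6  7*  8*  9 10┃     
        ┃  1     ┃12 13 14 15 16 17 1┃     
        ┃  2     ┃19 20* 21 22 23 24 ┃     
        ┃  3     ┃26 27 28* 29 30 31 ┃     
        ┗━━━━━━━━┃                   ┃     
                 ┃                   ┃     
                 ┃                   ┃     
                 ┃                   ┃     
                 ┃                   ┃     
               ┏━━━━━━━━━━━━━━━━━━━━━━━━━━━
               ┃ Spreadsheet               
               ┠───────────────────────────
               ┃A1:                        
               ┃       A       B       C   
               ┃---------------------------
               ┃  1      [0]       0       
               ┃  2   442.84Test           
               ┃  3        0       0       


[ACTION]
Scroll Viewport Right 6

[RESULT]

       ┃A1:     ┃Mo Tu We Th Fr Sa S┃      
       ┃       A┃          1  2  3* ┃      
       ┃--------┃ 5  6  7*  8*  9 10┃      
       ┃  1     ┃12 13 14 15 16 17 1┃      
       ┃  2     ┃19 20* 21 22 23 24 ┃      
       ┃  3     ┃26 27 28* 29 30 31 ┃      
       ┗━━━━━━━━┃                   ┃      
                ┃                   ┃      
                ┃                   ┃      
                ┃                   ┃      
                ┃                   ┃      
              ┏━━━━━━━━━━━━━━━━━━━━━━━━━━━┓
              ┃ Spreadsheet               ┃
              ┠───────────────────────────┨
              ┃A1:                        ┃
              ┃       A       B       C   ┃
              ┃---------------------------┃
              ┃  1      [0]       0       ┃
              ┃  2   442.84Test           ┃
              ┃  3        0       0       ┃


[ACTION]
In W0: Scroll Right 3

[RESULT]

       ┃A1:     ┃Mo Tu We Th Fr Sa S┃      
       ┃       D┃          1  2  3* ┃      
       ┃--------┃ 5  6  7*  8*  9 10┃      
       ┃  1     ┃12 13 14 15 16 17 1┃      
       ┃  2     ┃19 20* 21 22 23 24 ┃      
       ┃  3     ┃26 27 28* 29 30 31 ┃      
       ┗━━━━━━━━┃                   ┃      
                ┃                   ┃      
                ┃                   ┃      
                ┃                   ┃      
                ┃                   ┃      
              ┏━━━━━━━━━━━━━━━━━━━━━━━━━━━┓
              ┃ Spreadsheet               ┃
              ┠───────────────────────────┨
              ┃A1:                        ┃
              ┃       A       B       C   ┃
              ┃---------------------------┃
              ┃  1      [0]       0       ┃
              ┃  2   442.84Test           ┃
              ┃  3        0       0       ┃


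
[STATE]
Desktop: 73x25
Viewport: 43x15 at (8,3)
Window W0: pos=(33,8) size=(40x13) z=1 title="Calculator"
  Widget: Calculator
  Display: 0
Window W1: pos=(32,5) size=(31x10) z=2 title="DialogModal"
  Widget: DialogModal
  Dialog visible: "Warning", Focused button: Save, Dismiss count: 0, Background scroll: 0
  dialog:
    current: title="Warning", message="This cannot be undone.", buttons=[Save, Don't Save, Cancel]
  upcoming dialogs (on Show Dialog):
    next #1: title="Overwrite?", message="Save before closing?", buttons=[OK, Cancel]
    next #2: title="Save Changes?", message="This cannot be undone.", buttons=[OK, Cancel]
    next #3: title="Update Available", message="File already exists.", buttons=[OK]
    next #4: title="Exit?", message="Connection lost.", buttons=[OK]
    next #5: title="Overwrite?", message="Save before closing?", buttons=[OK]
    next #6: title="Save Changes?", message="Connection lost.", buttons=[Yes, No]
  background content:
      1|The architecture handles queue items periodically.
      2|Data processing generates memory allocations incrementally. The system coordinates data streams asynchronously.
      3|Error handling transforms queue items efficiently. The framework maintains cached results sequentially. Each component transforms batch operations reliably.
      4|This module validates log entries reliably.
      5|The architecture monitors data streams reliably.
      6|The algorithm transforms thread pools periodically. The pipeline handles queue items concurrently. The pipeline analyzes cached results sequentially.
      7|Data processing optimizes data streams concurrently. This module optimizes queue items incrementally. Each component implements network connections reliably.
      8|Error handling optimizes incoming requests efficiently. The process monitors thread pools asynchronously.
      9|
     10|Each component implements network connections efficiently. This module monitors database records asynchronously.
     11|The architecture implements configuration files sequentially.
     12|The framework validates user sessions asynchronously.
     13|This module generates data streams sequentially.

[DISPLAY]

                                           
                                           
                        ┏━━━━━━━━━━━━━━━━━━
                        ┃ DialogModal      
                        ┠──────────────────
                        ┃Th┌───────────────
                        ┃Da│        Warning
                        ┃Er│ This cannot be
                        ┃Th│[Save]  Don't S
                        ┃Th└───────────────
                        ┃The algorithm tran
                        ┗━━━━━━━━━━━━━━━━━━
                         ┃│ 4 │ 5 │ 6 │ × │
                         ┃├───┼───┼───┼───┤
                         ┃│ 1 │ 2 │ 3 │ - │


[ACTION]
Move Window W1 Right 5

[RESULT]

                                           
                                           
                             ┏━━━━━━━━━━━━━
                             ┃ DialogModal 
                             ┠─────────────
                         ┏━━━┃Th┌──────────
                         ┃ Ca┃Da│        Wa
                         ┠───┃Er│ This cann
                         ┃   ┃Th│[Save]  Do
                         ┃┌──┃Th└──────────
                         ┃│ 7┃The algorithm
                         ┃├──┗━━━━━━━━━━━━━
                         ┃│ 4 │ 5 │ 6 │ × │
                         ┃├───┼───┼───┼───┤
                         ┃│ 1 │ 2 │ 3 │ - │


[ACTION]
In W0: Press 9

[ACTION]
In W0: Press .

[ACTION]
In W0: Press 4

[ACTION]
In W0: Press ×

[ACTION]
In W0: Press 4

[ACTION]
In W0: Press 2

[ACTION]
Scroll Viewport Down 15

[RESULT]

                         ┠───┃Er│ This cann
                         ┃   ┃Th│[Save]  Do
                         ┃┌──┃Th└──────────
                         ┃│ 7┃The algorithm
                         ┃├──┗━━━━━━━━━━━━━
                         ┃│ 4 │ 5 │ 6 │ × │
                         ┃├───┼───┼───┼───┤
                         ┃│ 1 │ 2 │ 3 │ - │
                         ┃├───┼───┼───┼───┤
                         ┃│ 0 │ . │ = │ + │
                         ┗━━━━━━━━━━━━━━━━━
                                           
                                           
                                           
                                           


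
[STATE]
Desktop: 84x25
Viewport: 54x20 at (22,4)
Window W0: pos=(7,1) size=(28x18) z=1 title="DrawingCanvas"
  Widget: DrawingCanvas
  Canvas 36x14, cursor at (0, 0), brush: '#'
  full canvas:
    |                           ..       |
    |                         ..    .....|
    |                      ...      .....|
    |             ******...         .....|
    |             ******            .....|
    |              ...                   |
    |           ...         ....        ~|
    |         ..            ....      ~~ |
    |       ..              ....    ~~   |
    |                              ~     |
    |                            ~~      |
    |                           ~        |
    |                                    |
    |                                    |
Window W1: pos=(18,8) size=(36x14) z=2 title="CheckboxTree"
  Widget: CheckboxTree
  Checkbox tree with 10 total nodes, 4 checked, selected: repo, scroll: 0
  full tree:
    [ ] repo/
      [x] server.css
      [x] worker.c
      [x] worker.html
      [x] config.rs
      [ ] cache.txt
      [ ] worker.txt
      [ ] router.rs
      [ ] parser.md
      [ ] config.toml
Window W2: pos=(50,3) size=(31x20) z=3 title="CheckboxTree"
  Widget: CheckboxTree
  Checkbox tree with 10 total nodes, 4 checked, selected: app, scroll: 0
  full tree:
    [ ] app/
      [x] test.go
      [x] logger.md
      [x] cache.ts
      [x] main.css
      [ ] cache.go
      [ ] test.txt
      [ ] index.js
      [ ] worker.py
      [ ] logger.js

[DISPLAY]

            ┃               ┃ CheckboxTree            
           .┃               ┠─────────────────────────
        ... ┃               ┃>[-] app/                
*****...    ┃               ┃   [x] test.go           
━━━━━━━━━━━━━━━━━━━━━━━━━━━━┃   [x] logger.md         
eckboxTree                  ┃   [x] cache.ts          
────────────────────────────┃   [x] main.css          
] repo/                     ┃   [ ] cache.go          
[x] server.css              ┃   [ ] test.txt          
[x] worker.c                ┃   [ ] index.js          
[x] worker.html             ┃   [ ] worker.py         
[x] config.rs               ┃   [ ] logger.js         
[ ] cache.txt               ┃                         
[ ] worker.txt              ┃                         
[ ] router.rs               ┃                         
[ ] parser.md               ┃                         
[ ] config.toml             ┃                         
━━━━━━━━━━━━━━━━━━━━━━━━━━━━┃                         
                            ┗━━━━━━━━━━━━━━━━━━━━━━━━━
                                                      


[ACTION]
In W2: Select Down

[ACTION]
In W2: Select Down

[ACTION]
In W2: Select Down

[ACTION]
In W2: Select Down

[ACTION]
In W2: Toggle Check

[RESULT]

            ┃               ┃ CheckboxTree            
           .┃               ┠─────────────────────────
        ... ┃               ┃ [-] app/                
*****...    ┃               ┃   [x] test.go           
━━━━━━━━━━━━━━━━━━━━━━━━━━━━┃   [x] logger.md         
eckboxTree                  ┃   [x] cache.ts          
────────────────────────────┃>  [ ] main.css          
] repo/                     ┃   [ ] cache.go          
[x] server.css              ┃   [ ] test.txt          
[x] worker.c                ┃   [ ] index.js          
[x] worker.html             ┃   [ ] worker.py         
[x] config.rs               ┃   [ ] logger.js         
[ ] cache.txt               ┃                         
[ ] worker.txt              ┃                         
[ ] router.rs               ┃                         
[ ] parser.md               ┃                         
[ ] config.toml             ┃                         
━━━━━━━━━━━━━━━━━━━━━━━━━━━━┃                         
                            ┗━━━━━━━━━━━━━━━━━━━━━━━━━
                                                      


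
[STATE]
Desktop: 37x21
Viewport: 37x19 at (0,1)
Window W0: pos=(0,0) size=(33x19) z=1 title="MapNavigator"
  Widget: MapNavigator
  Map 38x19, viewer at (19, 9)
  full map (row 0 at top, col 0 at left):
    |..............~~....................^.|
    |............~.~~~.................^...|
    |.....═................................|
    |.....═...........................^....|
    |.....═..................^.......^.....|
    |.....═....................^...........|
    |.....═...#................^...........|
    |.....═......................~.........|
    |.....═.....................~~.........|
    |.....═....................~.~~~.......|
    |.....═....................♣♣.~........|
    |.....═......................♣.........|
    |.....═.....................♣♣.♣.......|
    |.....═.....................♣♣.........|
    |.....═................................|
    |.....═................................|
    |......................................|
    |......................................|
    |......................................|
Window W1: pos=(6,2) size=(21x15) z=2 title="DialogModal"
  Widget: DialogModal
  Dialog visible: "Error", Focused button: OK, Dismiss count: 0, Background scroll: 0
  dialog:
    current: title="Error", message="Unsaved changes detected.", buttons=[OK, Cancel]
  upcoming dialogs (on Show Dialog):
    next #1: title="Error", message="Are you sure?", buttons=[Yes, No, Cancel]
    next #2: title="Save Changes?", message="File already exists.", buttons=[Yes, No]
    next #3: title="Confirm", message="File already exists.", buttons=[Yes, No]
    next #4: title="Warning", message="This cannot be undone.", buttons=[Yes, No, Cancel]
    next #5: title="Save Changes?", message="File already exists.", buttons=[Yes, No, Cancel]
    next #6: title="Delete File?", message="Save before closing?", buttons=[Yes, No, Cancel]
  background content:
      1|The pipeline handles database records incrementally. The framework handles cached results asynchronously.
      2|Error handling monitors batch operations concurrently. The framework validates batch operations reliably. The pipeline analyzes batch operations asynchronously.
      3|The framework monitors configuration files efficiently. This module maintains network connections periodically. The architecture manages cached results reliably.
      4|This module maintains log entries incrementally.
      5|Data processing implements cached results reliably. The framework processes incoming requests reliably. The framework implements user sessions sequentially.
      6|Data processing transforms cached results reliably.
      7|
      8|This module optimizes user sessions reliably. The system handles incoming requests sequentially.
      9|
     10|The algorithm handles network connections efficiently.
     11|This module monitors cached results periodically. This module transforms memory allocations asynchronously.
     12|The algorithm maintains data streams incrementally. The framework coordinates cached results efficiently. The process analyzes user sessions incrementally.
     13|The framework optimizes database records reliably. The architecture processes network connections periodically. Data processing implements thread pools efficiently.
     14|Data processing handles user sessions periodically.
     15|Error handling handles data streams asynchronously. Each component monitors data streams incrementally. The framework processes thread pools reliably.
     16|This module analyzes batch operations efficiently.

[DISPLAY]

┃ MapNavigator                  ┃    
┠─────┏━━━━━━━━━━━━━━━━━━━┓─────┨    
┃.═...┃ DialogModal       ┃.....┃    
┃.═...┠───────────────────┨...^.┃    
┃.═...┃The pipeline handle┃..^..┃    
┃.═...┃Error handling moni┃.....┃    
┃.═...┃The framework monit┃.....┃    
┃.═...┃Th┌─────────────┐ai┃.....┃    
┃.═...┃Da│    Error    │mp┃.....┃    
┃.═...┃Da│Unsaved chang│ra┃~....┃    
┃.═...┃  │[OK]  Cancel │  ┃.....┃    
┃.═...┃Th└─────────────┘iz┃.....┃    
┃.═...┃                   ┃♣....┃    
┃.═...┃The algorithm handl┃.....┃    
┃.═...┃This module monitor┃.....┃    
┃.═...┗━━━━━━━━━━━━━━━━━━━┛.....┃    
┃...............................┃    
┗━━━━━━━━━━━━━━━━━━━━━━━━━━━━━━━┛    
                                     


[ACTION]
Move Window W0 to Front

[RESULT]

┃ MapNavigator                  ┃    
┠───────────────────────────────┨    
┃.═.............................┃    
┃.═...........................^.┃    
┃.═..................^.......^..┃    
┃.═....................^........┃    
┃.═...#................^........┃    
┃.═......................~......┃    
┃.═.....................~~......┃    
┃.═.............@......~.~~~....┃    
┃.═....................♣♣.~.....┃    
┃.═......................♣......┃    
┃.═.....................♣♣.♣....┃    
┃.═.....................♣♣......┃    
┃.═.............................┃    
┃.═.............................┃    
┃...............................┃    
┗━━━━━━━━━━━━━━━━━━━━━━━━━━━━━━━┛    
                                     


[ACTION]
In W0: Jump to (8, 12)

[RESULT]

┃ MapNavigator                  ┃    
┠───────────────────────────────┨    
┃       .....═..................┃    
┃       .....═...#..............┃    
┃       .....═..................┃    
┃       .....═..................┃    
┃       .....═..................┃    
┃       .....═..................┃    
┃       .....═..................┃    
┃       .....═..@...............┃    
┃       .....═..................┃    
┃       .....═..................┃    
┃       .....═..................┃    
┃       ........................┃    
┃       ........................┃    
┃       ........................┃    
┃                               ┃    
┗━━━━━━━━━━━━━━━━━━━━━━━━━━━━━━━┛    
                                     


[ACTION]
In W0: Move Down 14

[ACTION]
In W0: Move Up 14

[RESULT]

┃ MapNavigator                  ┃    
┠───────────────────────────────┨    
┃                               ┃    
┃                               ┃    
┃                               ┃    
┃       ..............~~........┃    
┃       ............~.~~~.......┃    
┃       .....═..................┃    
┃       .....═..................┃    
┃       .....═..@...............┃    
┃       .....═..................┃    
┃       .....═...#..............┃    
┃       .....═..................┃    
┃       .....═..................┃    
┃       .....═..................┃    
┃       .....═..................┃    
┃       .....═..................┃    
┗━━━━━━━━━━━━━━━━━━━━━━━━━━━━━━━┛    
                                     


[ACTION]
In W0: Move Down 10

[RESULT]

┃ MapNavigator                  ┃    
┠───────────────────────────────┨    
┃       .....═..................┃    
┃       .....═..................┃    
┃       .....═..................┃    
┃       .....═..................┃    
┃       .....═..................┃    
┃       .....═..................┃    
┃       .....═..................┃    
┃       .....═..@...............┃    
┃       .....═..................┃    
┃       ........................┃    
┃       ........................┃    
┃       ........................┃    
┃                               ┃    
┃                               ┃    
┃                               ┃    
┗━━━━━━━━━━━━━━━━━━━━━━━━━━━━━━━┛    
                                     


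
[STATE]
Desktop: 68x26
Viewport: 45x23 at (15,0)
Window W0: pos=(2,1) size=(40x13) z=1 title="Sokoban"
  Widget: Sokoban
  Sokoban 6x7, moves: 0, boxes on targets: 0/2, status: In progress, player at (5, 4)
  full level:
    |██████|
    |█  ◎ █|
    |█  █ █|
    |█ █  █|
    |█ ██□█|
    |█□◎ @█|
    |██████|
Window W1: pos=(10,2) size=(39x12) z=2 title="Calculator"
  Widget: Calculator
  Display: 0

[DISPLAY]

                                             
━━━━━━━━━━━━━━━━━━━━━━━━━━┓                  
━━━━━━━━━━━━━━━━━━━━━━━━━━━━━━━━━┓           
culator                          ┃           
─────────────────────────────────┨           
                                0┃           
┬───┬───┬───┐                    ┃           
│ 8 │ 9 │ ÷ │                    ┃           
┼───┼───┼───┤                    ┃           
│ 5 │ 6 │ × │                    ┃           
┼───┼───┼───┤                    ┃           
│ 2 │ 3 │ - │                    ┃           
┴───┴───┴───┘                    ┃           
━━━━━━━━━━━━━━━━━━━━━━━━━━━━━━━━━┛           
                                             
                                             
                                             
                                             
                                             
                                             
                                             
                                             
                                             


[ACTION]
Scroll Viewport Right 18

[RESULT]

                                             
━━━━━━━━━━━━━━━━━━┓                          
━━━━━━━━━━━━━━━━━━━━━━━━━┓                   
                         ┃                   
─────────────────────────┨                   
                        0┃                   
┬───┐                    ┃                   
│ ÷ │                    ┃                   
┼───┤                    ┃                   
│ × │                    ┃                   
┼───┤                    ┃                   
│ - │                    ┃                   
┴───┘                    ┃                   
━━━━━━━━━━━━━━━━━━━━━━━━━┛                   
                                             
                                             
                                             
                                             
                                             
                                             
                                             
                                             
                                             


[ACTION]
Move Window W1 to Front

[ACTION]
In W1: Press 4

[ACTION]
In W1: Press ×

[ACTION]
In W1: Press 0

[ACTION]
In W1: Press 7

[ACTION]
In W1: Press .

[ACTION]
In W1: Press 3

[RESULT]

                                             
━━━━━━━━━━━━━━━━━━┓                          
━━━━━━━━━━━━━━━━━━━━━━━━━┓                   
                         ┃                   
─────────────────────────┨                   
                      7.3┃                   
┬───┐                    ┃                   
│ ÷ │                    ┃                   
┼───┤                    ┃                   
│ × │                    ┃                   
┼───┤                    ┃                   
│ - │                    ┃                   
┴───┘                    ┃                   
━━━━━━━━━━━━━━━━━━━━━━━━━┛                   
                                             
                                             
                                             
                                             
                                             
                                             
                                             
                                             
                                             


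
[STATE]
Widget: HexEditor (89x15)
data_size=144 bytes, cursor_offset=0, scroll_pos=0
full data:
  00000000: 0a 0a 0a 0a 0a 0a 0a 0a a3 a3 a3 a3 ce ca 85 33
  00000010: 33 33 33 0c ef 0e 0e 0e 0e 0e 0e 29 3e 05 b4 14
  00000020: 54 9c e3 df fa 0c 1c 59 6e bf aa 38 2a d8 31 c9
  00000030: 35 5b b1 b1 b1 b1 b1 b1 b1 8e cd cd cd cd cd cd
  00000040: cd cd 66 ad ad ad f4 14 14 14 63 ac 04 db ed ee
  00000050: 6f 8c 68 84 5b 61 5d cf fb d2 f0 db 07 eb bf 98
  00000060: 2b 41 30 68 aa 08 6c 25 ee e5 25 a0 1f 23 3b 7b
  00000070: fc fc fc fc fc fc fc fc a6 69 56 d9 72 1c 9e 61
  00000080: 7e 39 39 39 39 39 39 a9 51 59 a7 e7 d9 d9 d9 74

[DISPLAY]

00000000  0A 0a 0a 0a 0a 0a 0a 0a  a3 a3 a3 a3 ce ca 85 33  |...............3|           
00000010  33 33 33 0c ef 0e 0e 0e  0e 0e 0e 29 3e 05 b4 14  |333........)>...|           
00000020  54 9c e3 df fa 0c 1c 59  6e bf aa 38 2a d8 31 c9  |T......Yn..8*.1.|           
00000030  35 5b b1 b1 b1 b1 b1 b1  b1 8e cd cd cd cd cd cd  |5[..............|           
00000040  cd cd 66 ad ad ad f4 14  14 14 63 ac 04 db ed ee  |..f.......c.....|           
00000050  6f 8c 68 84 5b 61 5d cf  fb d2 f0 db 07 eb bf 98  |o.h.[a].........|           
00000060  2b 41 30 68 aa 08 6c 25  ee e5 25 a0 1f 23 3b 7b  |+A0h..l%..%..#;{|           
00000070  fc fc fc fc fc fc fc fc  a6 69 56 d9 72 1c 9e 61  |.........iV.r..a|           
00000080  7e 39 39 39 39 39 39 a9  51 59 a7 e7 d9 d9 d9 74  |~999999.QY.....t|           
                                                                                         
                                                                                         
                                                                                         
                                                                                         
                                                                                         
                                                                                         


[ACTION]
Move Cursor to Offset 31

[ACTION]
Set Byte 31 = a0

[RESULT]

00000000  0a 0a 0a 0a 0a 0a 0a 0a  a3 a3 a3 a3 ce ca 85 33  |...............3|           
00000010  33 33 33 0c ef 0e 0e 0e  0e 0e 0e 29 3e 05 b4 A0  |333........)>...|           
00000020  54 9c e3 df fa 0c 1c 59  6e bf aa 38 2a d8 31 c9  |T......Yn..8*.1.|           
00000030  35 5b b1 b1 b1 b1 b1 b1  b1 8e cd cd cd cd cd cd  |5[..............|           
00000040  cd cd 66 ad ad ad f4 14  14 14 63 ac 04 db ed ee  |..f.......c.....|           
00000050  6f 8c 68 84 5b 61 5d cf  fb d2 f0 db 07 eb bf 98  |o.h.[a].........|           
00000060  2b 41 30 68 aa 08 6c 25  ee e5 25 a0 1f 23 3b 7b  |+A0h..l%..%..#;{|           
00000070  fc fc fc fc fc fc fc fc  a6 69 56 d9 72 1c 9e 61  |.........iV.r..a|           
00000080  7e 39 39 39 39 39 39 a9  51 59 a7 e7 d9 d9 d9 74  |~999999.QY.....t|           
                                                                                         
                                                                                         
                                                                                         
                                                                                         
                                                                                         
                                                                                         


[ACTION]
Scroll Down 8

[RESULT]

00000080  7e 39 39 39 39 39 39 a9  51 59 a7 e7 d9 d9 d9 74  |~999999.QY.....t|           
                                                                                         
                                                                                         
                                                                                         
                                                                                         
                                                                                         
                                                                                         
                                                                                         
                                                                                         
                                                                                         
                                                                                         
                                                                                         
                                                                                         
                                                                                         
                                                                                         


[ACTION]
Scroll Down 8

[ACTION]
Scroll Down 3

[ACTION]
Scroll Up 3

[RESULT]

00000050  6f 8c 68 84 5b 61 5d cf  fb d2 f0 db 07 eb bf 98  |o.h.[a].........|           
00000060  2b 41 30 68 aa 08 6c 25  ee e5 25 a0 1f 23 3b 7b  |+A0h..l%..%..#;{|           
00000070  fc fc fc fc fc fc fc fc  a6 69 56 d9 72 1c 9e 61  |.........iV.r..a|           
00000080  7e 39 39 39 39 39 39 a9  51 59 a7 e7 d9 d9 d9 74  |~999999.QY.....t|           
                                                                                         
                                                                                         
                                                                                         
                                                                                         
                                                                                         
                                                                                         
                                                                                         
                                                                                         
                                                                                         
                                                                                         
                                                                                         


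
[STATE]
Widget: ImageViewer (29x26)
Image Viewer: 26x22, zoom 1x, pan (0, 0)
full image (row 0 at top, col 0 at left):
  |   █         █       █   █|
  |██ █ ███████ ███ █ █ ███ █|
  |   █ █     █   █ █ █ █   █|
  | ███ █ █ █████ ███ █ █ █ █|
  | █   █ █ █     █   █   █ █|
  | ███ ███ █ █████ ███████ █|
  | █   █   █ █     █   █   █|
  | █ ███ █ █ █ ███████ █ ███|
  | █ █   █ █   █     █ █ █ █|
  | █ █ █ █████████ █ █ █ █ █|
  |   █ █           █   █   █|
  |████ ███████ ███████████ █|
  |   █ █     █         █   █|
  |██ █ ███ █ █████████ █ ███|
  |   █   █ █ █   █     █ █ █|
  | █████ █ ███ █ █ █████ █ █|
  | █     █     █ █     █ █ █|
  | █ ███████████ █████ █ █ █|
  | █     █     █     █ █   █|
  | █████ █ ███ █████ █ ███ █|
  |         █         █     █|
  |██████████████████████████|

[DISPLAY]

   █         █       █   █   
██ █ ███████ ███ █ █ ███ █   
   █ █     █   █ █ █ █   █   
 ███ █ █ █████ ███ █ █ █ █   
 █   █ █ █     █   █   █ █   
 ███ ███ █ █████ ███████ █   
 █   █   █ █     █   █   █   
 █ ███ █ █ █ ███████ █ ███   
 █ █   █ █   █     █ █ █ █   
 █ █ █ █████████ █ █ █ █ █   
   █ █           █   █   █   
████ ███████ ███████████ █   
   █ █     █         █   █   
██ █ ███ █ █████████ █ ███   
   █   █ █ █   █     █ █ █   
 █████ █ ███ █ █ █████ █ █   
 █     █     █ █     █ █ █   
 █ ███████████ █████ █ █ █   
 █     █     █     █ █   █   
 █████ █ ███ █████ █ ███ █   
         █         █     █   
██████████████████████████   
                             
                             
                             
                             


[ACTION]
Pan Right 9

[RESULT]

    █       █   █            
███ ███ █ █ ███ █            
  █   █ █ █ █   █            
█████ ███ █ █ █ █            
█     █   █   █ █            
█ █████ ███████ █            
█ █     █   █   █            
█ █ ███████ █ ███            
█   █     █ █ █ █            
███████ █ █ █ █ █            
        █   █   █            
███ ███████████ █            
  █         █   █            
█ █████████ █ ███            
█ █   █     █ █ █            
███ █ █ █████ █ █            
    █ █     █ █ █            
█████ █████ █ █ █            
    █     █ █   █            
███ █████ █ ███ █            
█         █     █            
█████████████████            
                             
                             
                             
                             


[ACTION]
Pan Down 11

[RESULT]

███ ███████████ █            
  █         █   █            
█ █████████ █ ███            
█ █   █     █ █ █            
███ █ █ █████ █ █            
    █ █     █ █ █            
█████ █████ █ █ █            
    █     █ █   █            
███ █████ █ ███ █            
█         █     █            
█████████████████            
                             
                             
                             
                             
                             
                             
                             
                             
                             
                             
                             
                             
                             
                             
                             


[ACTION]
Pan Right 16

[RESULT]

█                            
█                            
█                            
█                            
█                            
█                            
█                            
█                            
█                            
█                            
█                            
                             
                             
                             
                             
                             
                             
                             
                             
                             
                             
                             
                             
                             
                             
                             


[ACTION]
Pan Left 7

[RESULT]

██████ █                     
   █   █                     
██ █ ███                     
   █ █ █                     
████ █ █                     
   █ █ █                     
██ █ █ █                     
 █ █   █                     
 █ ███ █                     
 █     █                     
████████                     
                             
                             
                             
                             
                             
                             
                             
                             
                             
                             
                             
                             
                             
                             
                             


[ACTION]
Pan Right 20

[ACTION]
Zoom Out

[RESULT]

                             
                             
                             
                             
                             
                             
                             
                             
                             
                             
                             
                             
                             
                             
                             
                             
                             
                             
                             
                             
                             
                             
                             
                             
                             
                             
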